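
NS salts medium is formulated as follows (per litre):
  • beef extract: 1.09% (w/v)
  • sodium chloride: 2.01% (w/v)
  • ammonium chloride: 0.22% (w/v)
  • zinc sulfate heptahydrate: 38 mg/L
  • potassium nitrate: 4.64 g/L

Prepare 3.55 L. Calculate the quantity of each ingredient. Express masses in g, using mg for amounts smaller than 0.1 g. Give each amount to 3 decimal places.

beef extract 38.695 g; sodium chloride 71.355 g; ammonium chloride 7.810 g; zinc sulfate heptahydrate 0.135 g; potassium nitrate 16.472 g

Scale factor relative to 1 L: 3.55.
beef extract: 1.09% w/v = 10.9 g/L → 10.9 × 3.55 L = 38.695 g
sodium chloride: 2.01% w/v = 20.1 g/L → 20.1 × 3.55 L = 71.355 g
ammonium chloride: 0.22 g per 100 mL × 3550 mL ÷ 100 = 7.810 g
zinc sulfate heptahydrate: 38 mg/L × 3.55 L = 134.9 mg = 0.135 g
potassium nitrate: 4.64 g/L × 3.55 L = 16.472 g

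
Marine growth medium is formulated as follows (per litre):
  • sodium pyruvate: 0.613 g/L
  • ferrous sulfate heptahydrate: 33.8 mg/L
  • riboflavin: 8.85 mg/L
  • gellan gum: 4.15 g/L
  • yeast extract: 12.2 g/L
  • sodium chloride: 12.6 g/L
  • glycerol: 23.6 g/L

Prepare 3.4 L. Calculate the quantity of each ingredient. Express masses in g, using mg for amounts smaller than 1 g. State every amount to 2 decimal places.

Scale factor relative to 1 L: 3.4.
sodium pyruvate: 0.613 g/L × 3.4 L = 2.08 g
ferrous sulfate heptahydrate: 33.8 mg/L × 3.4 L = 114.92 mg
riboflavin: 8.85 mg/L × 3.4 L = 30.09 mg
gellan gum: 4.15 g/L × 3.4 L = 14.11 g
yeast extract: 12.2 g/L × 3.4 L = 41.48 g
sodium chloride: 12.6 g/L × 3.4 L = 42.84 g
glycerol: 23.6 g/L × 3.4 L = 80.24 g

sodium pyruvate 2.08 g; ferrous sulfate heptahydrate 114.92 mg; riboflavin 30.09 mg; gellan gum 14.11 g; yeast extract 41.48 g; sodium chloride 42.84 g; glycerol 80.24 g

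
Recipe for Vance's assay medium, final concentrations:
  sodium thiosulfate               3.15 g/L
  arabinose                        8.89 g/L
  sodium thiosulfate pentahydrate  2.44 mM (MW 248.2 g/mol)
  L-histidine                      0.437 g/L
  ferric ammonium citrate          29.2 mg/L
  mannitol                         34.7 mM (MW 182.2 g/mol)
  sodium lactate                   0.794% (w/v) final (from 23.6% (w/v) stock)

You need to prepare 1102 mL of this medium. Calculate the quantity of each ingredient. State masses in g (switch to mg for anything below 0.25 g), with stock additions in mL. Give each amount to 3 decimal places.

sodium thiosulfate 3.471 g; arabinose 9.797 g; sodium thiosulfate pentahydrate 0.667 g; L-histidine 0.482 g; ferric ammonium citrate 32.178 mg; mannitol 6.967 g; sodium lactate 37.076 mL

Scale factor relative to 1 L: 1.102.
sodium thiosulfate: 3.15 g/L × 1.102 L = 3.471 g
arabinose: 8.89 g/L × 1.102 L = 9.797 g
sodium thiosulfate pentahydrate: 2.44 mmol/L × 248.2 g/mol × 1.102 L ÷ 1000 = 0.667 g
L-histidine: 0.437 g/L × 1.102 L = 0.482 g
ferric ammonium citrate: 29.2 mg/L × 1.102 L = 32.178 mg
mannitol: 34.7 mmol/L × 182.2 g/mol × 1.102 L ÷ 1000 = 6.967 g
sodium lactate: dilute stock: 0.794% ÷ 23.6% × 1102 mL = 37.076 mL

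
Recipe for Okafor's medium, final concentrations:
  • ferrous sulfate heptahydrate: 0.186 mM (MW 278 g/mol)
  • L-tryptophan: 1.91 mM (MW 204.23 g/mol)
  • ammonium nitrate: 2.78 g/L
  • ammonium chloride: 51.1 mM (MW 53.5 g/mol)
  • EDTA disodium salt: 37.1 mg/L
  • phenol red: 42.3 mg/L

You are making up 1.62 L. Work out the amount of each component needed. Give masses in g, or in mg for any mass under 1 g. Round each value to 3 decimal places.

Working volume: 1.62 L.
ferrous sulfate heptahydrate: 0.186 mmol/L × 278 mg/mmol × 1.62 L = 83.767 mg
L-tryptophan: 1.91 mmol/L × 204.23 mg/mmol × 1.62 L = 631.928 mg
ammonium nitrate: 2.78 g/L × 1.62 L = 4.504 g
ammonium chloride: 51.1 mmol/L × 53.5 g/mol × 1.62 L ÷ 1000 = 4.429 g
EDTA disodium salt: 37.1 mg/L × 1.62 L = 60.102 mg
phenol red: 42.3 mg/L × 1.62 L = 68.526 mg

ferrous sulfate heptahydrate 83.767 mg; L-tryptophan 631.928 mg; ammonium nitrate 4.504 g; ammonium chloride 4.429 g; EDTA disodium salt 60.102 mg; phenol red 68.526 mg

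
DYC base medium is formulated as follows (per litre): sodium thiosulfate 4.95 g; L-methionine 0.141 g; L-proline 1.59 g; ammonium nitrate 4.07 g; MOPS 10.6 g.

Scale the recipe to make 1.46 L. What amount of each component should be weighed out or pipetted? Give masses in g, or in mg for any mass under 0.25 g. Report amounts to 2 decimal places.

sodium thiosulfate 7.23 g; L-methionine 205.86 mg; L-proline 2.32 g; ammonium nitrate 5.94 g; MOPS 15.48 g

Scale factor = 1460 mL / 1000 mL = 1.46.
sodium thiosulfate: 4.95 g × (1460 mL / 1000 mL) = 7.23 g
L-methionine: 0.141 g × (1460 mL / 1000 mL) = 0.20586 g = 205.86 mg
L-proline: 1.59 g × (1460 mL / 1000 mL) = 2.32 g
ammonium nitrate: 4.07 g × (1460 mL / 1000 mL) = 5.94 g
MOPS: 10.6 g × (1460 mL / 1000 mL) = 15.48 g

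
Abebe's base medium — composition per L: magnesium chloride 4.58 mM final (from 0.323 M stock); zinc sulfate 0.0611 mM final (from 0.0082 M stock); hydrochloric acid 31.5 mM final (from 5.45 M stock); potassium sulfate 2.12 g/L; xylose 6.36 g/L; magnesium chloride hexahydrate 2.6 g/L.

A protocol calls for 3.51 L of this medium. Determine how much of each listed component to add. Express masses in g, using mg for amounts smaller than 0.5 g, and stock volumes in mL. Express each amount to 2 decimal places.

Scale factor relative to 1 L: 3.51.
magnesium chloride: dilute stock: 4.58 mM × 3510 mL ÷ 323 mM = 49.77 mL
zinc sulfate: dilute stock: 0.0611 mM × 3510 mL ÷ 8.2 mM = 26.15 mL
hydrochloric acid: V = C2·V2/C1 = 31.5 mM × 3510 mL ÷ 5450 mM = 20.29 mL
potassium sulfate: 2.12 g/L × 3.51 L = 7.44 g
xylose: 6.36 g/L × 3.51 L = 22.32 g
magnesium chloride hexahydrate: 2.6 g/L × 3.51 L = 9.13 g

magnesium chloride 49.77 mL; zinc sulfate 26.15 mL; hydrochloric acid 20.29 mL; potassium sulfate 7.44 g; xylose 22.32 g; magnesium chloride hexahydrate 9.13 g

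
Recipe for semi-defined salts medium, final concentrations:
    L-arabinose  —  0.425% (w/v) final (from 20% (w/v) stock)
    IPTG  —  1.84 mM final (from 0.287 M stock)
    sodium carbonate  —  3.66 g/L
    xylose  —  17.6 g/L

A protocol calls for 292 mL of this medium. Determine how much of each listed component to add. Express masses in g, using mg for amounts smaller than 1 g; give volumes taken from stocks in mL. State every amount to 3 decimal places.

Target volume = 292 mL = 0.292 L.
L-arabinose: dilute stock: 0.425% ÷ 20% × 292 mL = 6.205 mL
IPTG: V = C2·V2/C1 = 1.84 mM × 292 mL ÷ 287 mM = 1.872 mL
sodium carbonate: 3.66 g/L × 0.292 L = 1.069 g
xylose: 17.6 g/L × 0.292 L = 5.139 g

L-arabinose 6.205 mL; IPTG 1.872 mL; sodium carbonate 1.069 g; xylose 5.139 g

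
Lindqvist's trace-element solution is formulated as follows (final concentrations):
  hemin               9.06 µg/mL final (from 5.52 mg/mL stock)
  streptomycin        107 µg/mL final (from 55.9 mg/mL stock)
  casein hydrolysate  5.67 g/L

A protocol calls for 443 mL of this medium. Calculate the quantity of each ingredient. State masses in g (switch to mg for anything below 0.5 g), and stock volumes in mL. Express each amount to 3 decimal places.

hemin 0.727 mL; streptomycin 0.848 mL; casein hydrolysate 2.512 g

Working volume: 443 mL = 0.443 L.
hemin: V = C2·V2/C1 = 9.06 µg/mL × 443 mL ÷ 5520 µg/mL = 0.727 mL
streptomycin: V = C2·V2/C1 = 107 µg/mL × 443 mL ÷ 55900 µg/mL = 0.848 mL
casein hydrolysate: 5.67 g/L × 0.443 L = 2.512 g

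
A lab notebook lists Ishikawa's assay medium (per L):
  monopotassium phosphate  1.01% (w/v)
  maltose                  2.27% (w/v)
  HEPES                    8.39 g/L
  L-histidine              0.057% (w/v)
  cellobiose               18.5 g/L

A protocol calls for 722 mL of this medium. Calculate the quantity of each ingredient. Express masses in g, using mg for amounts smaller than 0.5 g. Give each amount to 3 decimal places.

Target volume = 722 mL = 0.722 L.
monopotassium phosphate: 1.01 g per 100 mL × 722 mL ÷ 100 = 7.292 g
maltose: 2.27 g per 100 mL × 722 mL ÷ 100 = 16.389 g
HEPES: 8.39 g/L × 0.722 L = 6.058 g
L-histidine: 0.057% w/v = 0.57 g/L → 0.57 × 0.722 L = 0.41154 g = 411.540 mg
cellobiose: 18.5 g/L × 0.722 L = 13.357 g

monopotassium phosphate 7.292 g; maltose 16.389 g; HEPES 6.058 g; L-histidine 411.540 mg; cellobiose 13.357 g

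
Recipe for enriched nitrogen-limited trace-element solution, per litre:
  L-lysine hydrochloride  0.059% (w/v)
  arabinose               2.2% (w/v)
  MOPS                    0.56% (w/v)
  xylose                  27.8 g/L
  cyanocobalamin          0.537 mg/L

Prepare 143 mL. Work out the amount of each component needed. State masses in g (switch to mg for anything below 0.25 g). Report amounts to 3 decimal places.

Scale factor relative to 1 L: 0.143.
L-lysine hydrochloride: 0.059 g per 100 mL × 143 mL ÷ 100 = 0.08437 g = 84.370 mg
arabinose: 2.2% w/v = 22 g/L → 22 × 0.143 L = 3.146 g
MOPS: 0.56% w/v = 5.6 g/L → 5.6 × 0.143 L = 0.801 g
xylose: 27.8 g/L × 0.143 L = 3.975 g
cyanocobalamin: 0.537 mg/L × 0.143 L = 0.077 mg

L-lysine hydrochloride 84.370 mg; arabinose 3.146 g; MOPS 0.801 g; xylose 3.975 g; cyanocobalamin 0.077 mg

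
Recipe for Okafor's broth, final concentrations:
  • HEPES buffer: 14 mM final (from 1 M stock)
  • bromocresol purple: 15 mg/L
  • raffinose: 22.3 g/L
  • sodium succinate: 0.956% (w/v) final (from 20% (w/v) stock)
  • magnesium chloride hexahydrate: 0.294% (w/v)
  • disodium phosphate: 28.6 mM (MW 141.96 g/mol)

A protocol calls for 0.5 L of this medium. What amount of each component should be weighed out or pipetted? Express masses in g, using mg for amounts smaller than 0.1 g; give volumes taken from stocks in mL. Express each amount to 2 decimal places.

HEPES buffer 7.00 mL; bromocresol purple 7.50 mg; raffinose 11.15 g; sodium succinate 23.90 mL; magnesium chloride hexahydrate 1.47 g; disodium phosphate 2.03 g

Scale factor relative to 1 L: 0.5.
HEPES buffer: dilute stock: 14 mM × 500 mL ÷ 1000 mM = 7.00 mL
bromocresol purple: 15 mg/L × 0.5 L = 7.50 mg
raffinose: 22.3 g/L × 0.5 L = 11.15 g
sodium succinate: C1V1 = C2V2 → 0.956% ÷ 20% × 500 mL = 23.90 mL
magnesium chloride hexahydrate: 0.294 g per 100 mL × 500 mL ÷ 100 = 1.47 g
disodium phosphate: 28.6 mmol/L × 141.96 g/mol × 0.5 L ÷ 1000 = 2.03 g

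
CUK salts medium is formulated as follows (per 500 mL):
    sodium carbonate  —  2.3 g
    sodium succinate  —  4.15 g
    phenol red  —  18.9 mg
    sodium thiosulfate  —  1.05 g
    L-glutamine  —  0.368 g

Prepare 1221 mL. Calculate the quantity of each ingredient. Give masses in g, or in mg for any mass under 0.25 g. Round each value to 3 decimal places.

Scale factor = 1221 mL / 500 mL = 2.442.
sodium carbonate: 2.3 g × (1221 mL / 500 mL) = 5.617 g
sodium succinate: 4.15 g × (1221 mL / 500 mL) = 10.134 g
phenol red: 18.9 mg × (1221 mL / 500 mL) = 46.154 mg
sodium thiosulfate: 1.05 g × (1221 mL / 500 mL) = 2.564 g
L-glutamine: 0.368 g × (1221 mL / 500 mL) = 0.899 g

sodium carbonate 5.617 g; sodium succinate 10.134 g; phenol red 46.154 mg; sodium thiosulfate 2.564 g; L-glutamine 0.899 g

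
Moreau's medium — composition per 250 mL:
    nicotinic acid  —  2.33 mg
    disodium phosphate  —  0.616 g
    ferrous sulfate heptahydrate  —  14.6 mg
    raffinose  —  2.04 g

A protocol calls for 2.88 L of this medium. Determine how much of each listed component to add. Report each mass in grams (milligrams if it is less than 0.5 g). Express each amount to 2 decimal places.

Ratio of target to recipe volume: 2880 / 250 = 11.52.
nicotinic acid: 2.33 mg × (2880 mL / 250 mL) = 26.84 mg
disodium phosphate: 0.616 g × (2880 mL / 250 mL) = 7.10 g
ferrous sulfate heptahydrate: 14.6 mg × (2880 mL / 250 mL) = 168.19 mg
raffinose: 2.04 g × (2880 mL / 250 mL) = 23.50 g

nicotinic acid 26.84 mg; disodium phosphate 7.10 g; ferrous sulfate heptahydrate 168.19 mg; raffinose 23.50 g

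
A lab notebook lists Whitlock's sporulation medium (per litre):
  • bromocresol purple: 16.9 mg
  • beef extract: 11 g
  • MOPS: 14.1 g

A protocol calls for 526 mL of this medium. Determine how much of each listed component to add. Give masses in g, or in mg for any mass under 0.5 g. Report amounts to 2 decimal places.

Ratio of target to recipe volume: 526 / 1000 = 0.526.
bromocresol purple: 16.9 mg × (526 mL / 1000 mL) = 8.89 mg
beef extract: 11 g × (526 mL / 1000 mL) = 5.79 g
MOPS: 14.1 g × (526 mL / 1000 mL) = 7.42 g

bromocresol purple 8.89 mg; beef extract 5.79 g; MOPS 7.42 g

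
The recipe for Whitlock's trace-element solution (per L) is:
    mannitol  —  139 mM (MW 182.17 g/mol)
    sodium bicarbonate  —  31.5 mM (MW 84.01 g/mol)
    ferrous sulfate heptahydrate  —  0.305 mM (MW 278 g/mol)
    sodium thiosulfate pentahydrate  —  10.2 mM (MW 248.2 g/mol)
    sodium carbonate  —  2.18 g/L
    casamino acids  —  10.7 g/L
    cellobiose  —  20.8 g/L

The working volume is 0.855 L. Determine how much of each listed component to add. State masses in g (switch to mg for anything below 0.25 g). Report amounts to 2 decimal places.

mannitol 21.65 g; sodium bicarbonate 2.26 g; ferrous sulfate heptahydrate 72.50 mg; sodium thiosulfate pentahydrate 2.16 g; sodium carbonate 1.86 g; casamino acids 9.15 g; cellobiose 17.78 g

Working volume: 0.855 L.
mannitol: 139 mmol/L × 182.17 g/mol × 0.855 L ÷ 1000 = 21.65 g
sodium bicarbonate: 31.5 mmol/L × 84.01 g/mol × 0.855 L ÷ 1000 = 2.26 g
ferrous sulfate heptahydrate: 0.305 mmol/L × 278 mg/mmol × 0.855 L = 72.50 mg
sodium thiosulfate pentahydrate: 10.2 mmol/L × 248.2 g/mol × 0.855 L ÷ 1000 = 2.16 g
sodium carbonate: 2.18 g/L × 0.855 L = 1.86 g
casamino acids: 10.7 g/L × 0.855 L = 9.15 g
cellobiose: 20.8 g/L × 0.855 L = 17.78 g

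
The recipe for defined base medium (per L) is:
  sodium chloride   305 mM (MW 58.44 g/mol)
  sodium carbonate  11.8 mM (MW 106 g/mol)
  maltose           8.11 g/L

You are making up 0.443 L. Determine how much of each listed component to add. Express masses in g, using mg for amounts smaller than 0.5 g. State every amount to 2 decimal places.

sodium chloride 7.90 g; sodium carbonate 0.55 g; maltose 3.59 g

Working volume: 0.443 L.
sodium chloride: 305 mmol/L × 58.44 g/mol × 0.443 L ÷ 1000 = 7.90 g
sodium carbonate: 11.8 mmol/L × 106 g/mol × 0.443 L ÷ 1000 = 0.55 g
maltose: 8.11 g/L × 0.443 L = 3.59 g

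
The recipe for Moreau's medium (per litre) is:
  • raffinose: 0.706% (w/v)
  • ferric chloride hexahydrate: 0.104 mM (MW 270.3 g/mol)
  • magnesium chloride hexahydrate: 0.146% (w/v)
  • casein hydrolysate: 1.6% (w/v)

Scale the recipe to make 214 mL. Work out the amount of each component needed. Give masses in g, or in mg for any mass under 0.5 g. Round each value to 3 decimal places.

Working volume: 214 mL = 0.214 L.
raffinose: 0.706% w/v = 7.06 g/L → 7.06 × 0.214 L = 1.511 g
ferric chloride hexahydrate: 0.104 mmol/L × 270.3 mg/mmol × 0.214 L = 6.016 mg
magnesium chloride hexahydrate: 0.146 g per 100 mL × 214 mL ÷ 100 = 0.31244 g = 312.440 mg
casein hydrolysate: 1.6% w/v = 16 g/L → 16 × 0.214 L = 3.424 g

raffinose 1.511 g; ferric chloride hexahydrate 6.016 mg; magnesium chloride hexahydrate 312.440 mg; casein hydrolysate 3.424 g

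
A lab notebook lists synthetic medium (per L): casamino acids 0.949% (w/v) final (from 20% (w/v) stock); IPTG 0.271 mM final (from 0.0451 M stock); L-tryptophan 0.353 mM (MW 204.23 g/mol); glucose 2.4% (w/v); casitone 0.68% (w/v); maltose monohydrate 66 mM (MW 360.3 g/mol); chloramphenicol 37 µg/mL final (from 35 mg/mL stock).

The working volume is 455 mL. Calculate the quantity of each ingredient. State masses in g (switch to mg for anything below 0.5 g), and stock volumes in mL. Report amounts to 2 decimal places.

casamino acids 21.59 mL; IPTG 2.73 mL; L-tryptophan 32.80 mg; glucose 10.92 g; casitone 3.09 g; maltose monohydrate 10.82 g; chloramphenicol 0.48 mL

Working volume: 455 mL = 0.455 L.
casamino acids: C1V1 = C2V2 → 0.949% ÷ 20% × 455 mL = 21.59 mL
IPTG: dilute stock: 0.271 mM × 455 mL ÷ 45.1 mM = 2.73 mL
L-tryptophan: 0.353 mmol/L × 204.23 mg/mmol × 0.455 L = 32.80 mg
glucose: 2.4% w/v = 24 g/L → 24 × 0.455 L = 10.92 g
casitone: 0.68% w/v = 6.8 g/L → 6.8 × 0.455 L = 3.09 g
maltose monohydrate: 66 mmol/L × 360.3 g/mol × 0.455 L ÷ 1000 = 10.82 g
chloramphenicol: C1V1 = C2V2 → 37 µg/mL × 455 mL ÷ 35000 µg/mL = 0.48 mL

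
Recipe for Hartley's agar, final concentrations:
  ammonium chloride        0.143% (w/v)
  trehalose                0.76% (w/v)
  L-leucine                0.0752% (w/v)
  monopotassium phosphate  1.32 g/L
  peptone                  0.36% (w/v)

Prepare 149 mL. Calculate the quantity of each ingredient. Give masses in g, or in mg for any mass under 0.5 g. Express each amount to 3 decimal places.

Working volume: 149 mL = 0.149 L.
ammonium chloride: 0.143% w/v = 1.43 g/L → 1.43 × 0.149 L = 0.21307 g = 213.070 mg
trehalose: 0.76 g per 100 mL × 149 mL ÷ 100 = 1.132 g
L-leucine: 0.0752 g per 100 mL × 149 mL ÷ 100 = 0.112048 g = 112.048 mg
monopotassium phosphate: 1.32 g/L × 0.149 L = 0.19668 g = 196.680 mg
peptone: 0.36% w/v = 3.6 g/L → 3.6 × 0.149 L = 0.536 g

ammonium chloride 213.070 mg; trehalose 1.132 g; L-leucine 112.048 mg; monopotassium phosphate 196.680 mg; peptone 0.536 g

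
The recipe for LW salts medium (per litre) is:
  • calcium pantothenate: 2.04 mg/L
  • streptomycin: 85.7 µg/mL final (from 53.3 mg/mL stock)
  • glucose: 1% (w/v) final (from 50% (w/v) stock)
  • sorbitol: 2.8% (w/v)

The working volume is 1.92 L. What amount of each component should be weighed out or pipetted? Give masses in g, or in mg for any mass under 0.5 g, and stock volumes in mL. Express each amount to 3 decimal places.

Scale factor relative to 1 L: 1.92.
calcium pantothenate: 2.04 mg/L × 1.92 L = 3.917 mg
streptomycin: dilute stock: 85.7 µg/mL × 1920 mL ÷ 53300 µg/mL = 3.087 mL
glucose: V = C2·V2/C1 = 1% ÷ 50% × 1920 mL = 38.400 mL
sorbitol: 2.8% w/v = 28 g/L → 28 × 1.92 L = 53.760 g

calcium pantothenate 3.917 mg; streptomycin 3.087 mL; glucose 38.400 mL; sorbitol 53.760 g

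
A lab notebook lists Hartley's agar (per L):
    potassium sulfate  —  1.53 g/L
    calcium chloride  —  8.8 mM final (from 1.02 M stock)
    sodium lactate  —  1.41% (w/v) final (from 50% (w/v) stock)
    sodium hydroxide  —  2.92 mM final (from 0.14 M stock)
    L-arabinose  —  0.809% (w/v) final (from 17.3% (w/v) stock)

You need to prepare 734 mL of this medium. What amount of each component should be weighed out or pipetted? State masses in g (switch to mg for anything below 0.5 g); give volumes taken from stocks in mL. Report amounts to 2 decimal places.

Target volume = 734 mL = 0.734 L.
potassium sulfate: 1.53 g/L × 0.734 L = 1.12 g
calcium chloride: dilute stock: 8.8 mM × 734 mL ÷ 1020 mM = 6.33 mL
sodium lactate: dilute stock: 1.41% ÷ 50% × 734 mL = 20.70 mL
sodium hydroxide: C1V1 = C2V2 → 2.92 mM × 734 mL ÷ 140 mM = 15.31 mL
L-arabinose: C1V1 = C2V2 → 0.809% ÷ 17.3% × 734 mL = 34.32 mL

potassium sulfate 1.12 g; calcium chloride 6.33 mL; sodium lactate 20.70 mL; sodium hydroxide 15.31 mL; L-arabinose 34.32 mL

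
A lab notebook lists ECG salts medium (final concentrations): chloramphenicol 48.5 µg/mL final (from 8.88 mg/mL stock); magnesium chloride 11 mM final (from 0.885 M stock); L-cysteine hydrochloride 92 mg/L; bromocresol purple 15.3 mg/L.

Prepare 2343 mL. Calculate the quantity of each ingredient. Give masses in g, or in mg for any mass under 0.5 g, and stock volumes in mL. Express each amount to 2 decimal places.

Working volume: 2343 mL = 2.343 L.
chloramphenicol: V = C2·V2/C1 = 48.5 µg/mL × 2343 mL ÷ 8880 µg/mL = 12.80 mL
magnesium chloride: C1V1 = C2V2 → 11 mM × 2343 mL ÷ 885 mM = 29.12 mL
L-cysteine hydrochloride: 92 mg/L × 2.343 L = 215.56 mg
bromocresol purple: 15.3 mg/L × 2.343 L = 35.85 mg

chloramphenicol 12.80 mL; magnesium chloride 29.12 mL; L-cysteine hydrochloride 215.56 mg; bromocresol purple 35.85 mg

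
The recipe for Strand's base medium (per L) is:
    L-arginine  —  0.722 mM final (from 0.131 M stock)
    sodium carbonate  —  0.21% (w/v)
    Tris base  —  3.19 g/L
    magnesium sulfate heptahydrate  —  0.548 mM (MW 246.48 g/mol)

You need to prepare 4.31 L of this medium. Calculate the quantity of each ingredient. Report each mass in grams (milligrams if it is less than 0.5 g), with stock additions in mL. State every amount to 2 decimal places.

Working volume: 4.31 L.
L-arginine: dilute stock: 0.722 mM × 4310 mL ÷ 131 mM = 23.75 mL
sodium carbonate: 0.21 g per 100 mL × 4310 mL ÷ 100 = 9.05 g
Tris base: 3.19 g/L × 4.31 L = 13.75 g
magnesium sulfate heptahydrate: 0.548 mmol/L × 246.48 g/mol × 4.31 L ÷ 1000 = 0.58 g

L-arginine 23.75 mL; sodium carbonate 9.05 g; Tris base 13.75 g; magnesium sulfate heptahydrate 0.58 g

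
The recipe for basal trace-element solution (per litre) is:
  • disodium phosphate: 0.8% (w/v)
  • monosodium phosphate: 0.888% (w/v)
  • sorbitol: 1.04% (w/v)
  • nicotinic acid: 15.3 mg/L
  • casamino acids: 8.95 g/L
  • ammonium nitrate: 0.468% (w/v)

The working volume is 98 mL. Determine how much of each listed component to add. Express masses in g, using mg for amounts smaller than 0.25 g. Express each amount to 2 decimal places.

disodium phosphate 0.78 g; monosodium phosphate 0.87 g; sorbitol 1.02 g; nicotinic acid 1.50 mg; casamino acids 0.88 g; ammonium nitrate 0.46 g

Scale factor relative to 1 L: 0.098.
disodium phosphate: 0.8 g per 100 mL × 98 mL ÷ 100 = 0.78 g
monosodium phosphate: 0.888 g per 100 mL × 98 mL ÷ 100 = 0.87 g
sorbitol: 1.04% w/v = 10.4 g/L → 10.4 × 0.098 L = 1.02 g
nicotinic acid: 15.3 mg/L × 0.098 L = 1.50 mg
casamino acids: 8.95 g/L × 0.098 L = 0.88 g
ammonium nitrate: 0.468% w/v = 4.68 g/L → 4.68 × 0.098 L = 0.46 g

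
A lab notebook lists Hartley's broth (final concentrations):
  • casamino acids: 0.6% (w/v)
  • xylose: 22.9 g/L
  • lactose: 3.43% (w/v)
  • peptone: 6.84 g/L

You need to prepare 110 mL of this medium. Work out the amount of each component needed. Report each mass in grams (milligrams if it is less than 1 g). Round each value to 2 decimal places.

Scale factor relative to 1 L: 0.11.
casamino acids: 0.6% w/v = 6 g/L → 6 × 0.11 L = 0.66 g = 660.00 mg
xylose: 22.9 g/L × 0.11 L = 2.52 g
lactose: 3.43 g per 100 mL × 110 mL ÷ 100 = 3.77 g
peptone: 6.84 g/L × 0.11 L = 0.7524 g = 752.40 mg

casamino acids 660.00 mg; xylose 2.52 g; lactose 3.77 g; peptone 752.40 mg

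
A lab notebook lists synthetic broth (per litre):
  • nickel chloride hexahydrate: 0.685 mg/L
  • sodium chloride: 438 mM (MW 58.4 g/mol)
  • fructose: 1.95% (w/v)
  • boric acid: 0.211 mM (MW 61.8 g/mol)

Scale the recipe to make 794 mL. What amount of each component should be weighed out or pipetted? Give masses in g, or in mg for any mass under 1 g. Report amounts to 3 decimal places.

nickel chloride hexahydrate 0.544 mg; sodium chloride 20.310 g; fructose 15.483 g; boric acid 10.354 mg

Target volume = 794 mL = 0.794 L.
nickel chloride hexahydrate: 0.685 mg/L × 0.794 L = 0.544 mg
sodium chloride: 438 mmol/L × 58.4 g/mol × 0.794 L ÷ 1000 = 20.310 g
fructose: 1.95 g per 100 mL × 794 mL ÷ 100 = 15.483 g
boric acid: 0.211 mmol/L × 61.8 mg/mmol × 0.794 L = 10.354 mg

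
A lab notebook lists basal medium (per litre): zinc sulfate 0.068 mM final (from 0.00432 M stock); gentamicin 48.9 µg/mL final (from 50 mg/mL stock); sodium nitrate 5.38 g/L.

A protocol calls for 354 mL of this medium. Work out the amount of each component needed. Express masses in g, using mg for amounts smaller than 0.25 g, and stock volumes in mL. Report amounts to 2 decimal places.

Working volume: 354 mL = 0.354 L.
zinc sulfate: dilute stock: 0.068 mM × 354 mL ÷ 4.32 mM = 5.57 mL
gentamicin: C1V1 = C2V2 → 48.9 µg/mL × 354 mL ÷ 50000 µg/mL = 0.35 mL
sodium nitrate: 5.38 g/L × 0.354 L = 1.90 g

zinc sulfate 5.57 mL; gentamicin 0.35 mL; sodium nitrate 1.90 g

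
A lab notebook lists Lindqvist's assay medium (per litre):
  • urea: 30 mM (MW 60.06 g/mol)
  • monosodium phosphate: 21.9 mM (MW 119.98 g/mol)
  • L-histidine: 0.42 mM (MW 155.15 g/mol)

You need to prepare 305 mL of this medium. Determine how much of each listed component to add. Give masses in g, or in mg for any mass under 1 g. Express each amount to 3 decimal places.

Target volume = 305 mL = 0.305 L.
urea: 30 mmol/L × 60.06 mg/mmol × 0.305 L = 549.549 mg
monosodium phosphate: 21.9 mmol/L × 119.98 mg/mmol × 0.305 L = 801.406 mg
L-histidine: 0.42 mmol/L × 155.15 mg/mmol × 0.305 L = 19.875 mg

urea 549.549 mg; monosodium phosphate 801.406 mg; L-histidine 19.875 mg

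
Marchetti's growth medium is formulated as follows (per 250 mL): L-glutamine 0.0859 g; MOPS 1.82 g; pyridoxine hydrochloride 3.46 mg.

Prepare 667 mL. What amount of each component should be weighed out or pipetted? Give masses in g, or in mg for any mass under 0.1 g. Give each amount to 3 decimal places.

Scale factor = 667 mL / 250 mL = 2.668.
L-glutamine: 0.0859 g × (667 mL / 250 mL) = 0.229 g
MOPS: 1.82 g × (667 mL / 250 mL) = 4.856 g
pyridoxine hydrochloride: 3.46 mg × (667 mL / 250 mL) = 9.231 mg

L-glutamine 0.229 g; MOPS 4.856 g; pyridoxine hydrochloride 9.231 mg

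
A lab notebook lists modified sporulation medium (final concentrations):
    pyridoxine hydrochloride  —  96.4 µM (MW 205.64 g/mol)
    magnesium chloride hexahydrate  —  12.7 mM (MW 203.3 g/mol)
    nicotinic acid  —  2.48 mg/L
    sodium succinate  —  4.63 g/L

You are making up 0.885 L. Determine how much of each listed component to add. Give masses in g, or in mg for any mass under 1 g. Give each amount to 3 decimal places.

pyridoxine hydrochloride 17.544 mg; magnesium chloride hexahydrate 2.285 g; nicotinic acid 2.195 mg; sodium succinate 4.098 g

Scale factor relative to 1 L: 0.885.
pyridoxine hydrochloride: 96.4 µmol/L × 205.64 g/mol × 0.885 L ÷ 1000 = 17.544 mg
magnesium chloride hexahydrate: 12.7 mmol/L × 203.3 g/mol × 0.885 L ÷ 1000 = 2.285 g
nicotinic acid: 2.48 mg/L × 0.885 L = 2.195 mg
sodium succinate: 4.63 g/L × 0.885 L = 4.098 g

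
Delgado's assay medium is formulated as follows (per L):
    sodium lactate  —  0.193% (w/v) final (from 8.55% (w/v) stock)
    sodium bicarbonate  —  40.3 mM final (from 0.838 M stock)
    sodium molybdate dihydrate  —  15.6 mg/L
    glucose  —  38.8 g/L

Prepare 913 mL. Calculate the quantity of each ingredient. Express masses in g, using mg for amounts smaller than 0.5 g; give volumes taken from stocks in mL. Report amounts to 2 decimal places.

sodium lactate 20.61 mL; sodium bicarbonate 43.91 mL; sodium molybdate dihydrate 14.24 mg; glucose 35.42 g

Scale factor relative to 1 L: 0.913.
sodium lactate: C1V1 = C2V2 → 0.193% ÷ 8.55% × 913 mL = 20.61 mL
sodium bicarbonate: V = C2·V2/C1 = 40.3 mM × 913 mL ÷ 838 mM = 43.91 mL
sodium molybdate dihydrate: 15.6 mg/L × 0.913 L = 14.24 mg
glucose: 38.8 g/L × 0.913 L = 35.42 g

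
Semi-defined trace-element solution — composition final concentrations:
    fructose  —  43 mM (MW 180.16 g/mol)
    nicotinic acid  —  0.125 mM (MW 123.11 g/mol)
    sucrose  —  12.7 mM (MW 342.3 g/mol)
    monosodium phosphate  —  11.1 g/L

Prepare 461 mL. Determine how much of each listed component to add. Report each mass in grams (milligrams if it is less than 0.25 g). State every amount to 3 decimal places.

fructose 3.571 g; nicotinic acid 7.094 mg; sucrose 2.004 g; monosodium phosphate 5.117 g

Scale factor relative to 1 L: 0.461.
fructose: 43 mmol/L × 180.16 g/mol × 0.461 L ÷ 1000 = 3.571 g
nicotinic acid: 0.125 mmol/L × 123.11 mg/mmol × 0.461 L = 7.094 mg
sucrose: 12.7 mmol/L × 342.3 g/mol × 0.461 L ÷ 1000 = 2.004 g
monosodium phosphate: 11.1 g/L × 0.461 L = 5.117 g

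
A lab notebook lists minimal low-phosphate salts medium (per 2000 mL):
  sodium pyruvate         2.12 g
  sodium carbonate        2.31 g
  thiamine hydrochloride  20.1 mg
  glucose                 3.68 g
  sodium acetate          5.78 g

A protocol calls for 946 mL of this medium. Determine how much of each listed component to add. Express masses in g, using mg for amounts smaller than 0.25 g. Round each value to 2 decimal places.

sodium pyruvate 1.00 g; sodium carbonate 1.09 g; thiamine hydrochloride 9.51 mg; glucose 1.74 g; sodium acetate 2.73 g

Ratio of target to recipe volume: 946 / 2000 = 0.473.
sodium pyruvate: 2.12 g × (946 mL / 2000 mL) = 1.00 g
sodium carbonate: 2.31 g × (946 mL / 2000 mL) = 1.09 g
thiamine hydrochloride: 20.1 mg × (946 mL / 2000 mL) = 9.51 mg
glucose: 3.68 g × (946 mL / 2000 mL) = 1.74 g
sodium acetate: 5.78 g × (946 mL / 2000 mL) = 2.73 g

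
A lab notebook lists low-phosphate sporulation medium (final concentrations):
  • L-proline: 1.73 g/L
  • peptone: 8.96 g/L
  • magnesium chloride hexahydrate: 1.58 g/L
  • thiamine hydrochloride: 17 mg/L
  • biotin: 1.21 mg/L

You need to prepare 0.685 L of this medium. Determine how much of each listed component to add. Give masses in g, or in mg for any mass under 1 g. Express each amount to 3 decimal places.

L-proline 1.185 g; peptone 6.138 g; magnesium chloride hexahydrate 1.082 g; thiamine hydrochloride 11.645 mg; biotin 0.829 mg

Working volume: 0.685 L.
L-proline: 1.73 g/L × 0.685 L = 1.185 g
peptone: 8.96 g/L × 0.685 L = 6.138 g
magnesium chloride hexahydrate: 1.58 g/L × 0.685 L = 1.082 g
thiamine hydrochloride: 17 mg/L × 0.685 L = 11.645 mg
biotin: 1.21 mg/L × 0.685 L = 0.829 mg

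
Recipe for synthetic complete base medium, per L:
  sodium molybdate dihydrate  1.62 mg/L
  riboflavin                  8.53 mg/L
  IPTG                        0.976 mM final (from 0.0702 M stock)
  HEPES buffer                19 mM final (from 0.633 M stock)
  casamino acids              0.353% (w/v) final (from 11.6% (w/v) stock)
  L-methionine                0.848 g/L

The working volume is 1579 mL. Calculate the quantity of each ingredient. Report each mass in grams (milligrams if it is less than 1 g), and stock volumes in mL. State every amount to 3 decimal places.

sodium molybdate dihydrate 2.558 mg; riboflavin 13.469 mg; IPTG 21.953 mL; HEPES buffer 47.395 mL; casamino acids 48.051 mL; L-methionine 1.339 g

Working volume: 1579 mL = 1.579 L.
sodium molybdate dihydrate: 1.62 mg/L × 1.579 L = 2.558 mg
riboflavin: 8.53 mg/L × 1.579 L = 13.469 mg
IPTG: dilute stock: 0.976 mM × 1579 mL ÷ 70.2 mM = 21.953 mL
HEPES buffer: V = C2·V2/C1 = 19 mM × 1579 mL ÷ 633 mM = 47.395 mL
casamino acids: C1V1 = C2V2 → 0.353% ÷ 11.6% × 1579 mL = 48.051 mL
L-methionine: 0.848 g/L × 1.579 L = 1.339 g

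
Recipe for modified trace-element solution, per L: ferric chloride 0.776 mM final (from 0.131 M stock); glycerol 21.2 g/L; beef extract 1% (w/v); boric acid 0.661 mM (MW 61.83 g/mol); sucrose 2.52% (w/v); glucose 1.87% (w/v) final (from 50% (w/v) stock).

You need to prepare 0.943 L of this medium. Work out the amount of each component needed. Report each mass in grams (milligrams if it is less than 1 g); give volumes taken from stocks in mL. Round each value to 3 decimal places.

Working volume: 0.943 L.
ferric chloride: dilute stock: 0.776 mM × 943 mL ÷ 131 mM = 5.586 mL
glycerol: 21.2 g/L × 0.943 L = 19.992 g
beef extract: 1 g per 100 mL × 943 mL ÷ 100 = 9.430 g
boric acid: 0.661 mmol/L × 61.83 mg/mmol × 0.943 L = 38.540 mg
sucrose: 2.52% w/v = 25.2 g/L → 25.2 × 0.943 L = 23.764 g
glucose: V = C2·V2/C1 = 1.87% ÷ 50% × 943 mL = 35.268 mL

ferric chloride 5.586 mL; glycerol 19.992 g; beef extract 9.430 g; boric acid 38.540 mg; sucrose 23.764 g; glucose 35.268 mL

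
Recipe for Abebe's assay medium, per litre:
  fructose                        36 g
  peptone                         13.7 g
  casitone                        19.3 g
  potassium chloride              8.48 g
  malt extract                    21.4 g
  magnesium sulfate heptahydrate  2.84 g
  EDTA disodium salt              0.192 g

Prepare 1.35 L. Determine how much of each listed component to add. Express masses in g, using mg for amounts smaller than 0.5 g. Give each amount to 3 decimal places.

fructose 48.600 g; peptone 18.495 g; casitone 26.055 g; potassium chloride 11.448 g; malt extract 28.890 g; magnesium sulfate heptahydrate 3.834 g; EDTA disodium salt 259.200 mg

Scale factor = 1350 mL / 1000 mL = 1.35.
fructose: 36 g × (1350 mL / 1000 mL) = 48.600 g
peptone: 13.7 g × (1350 mL / 1000 mL) = 18.495 g
casitone: 19.3 g × (1350 mL / 1000 mL) = 26.055 g
potassium chloride: 8.48 g × (1350 mL / 1000 mL) = 11.448 g
malt extract: 21.4 g × (1350 mL / 1000 mL) = 28.890 g
magnesium sulfate heptahydrate: 2.84 g × (1350 mL / 1000 mL) = 3.834 g
EDTA disodium salt: 0.192 g × (1350 mL / 1000 mL) = 0.2592 g = 259.200 mg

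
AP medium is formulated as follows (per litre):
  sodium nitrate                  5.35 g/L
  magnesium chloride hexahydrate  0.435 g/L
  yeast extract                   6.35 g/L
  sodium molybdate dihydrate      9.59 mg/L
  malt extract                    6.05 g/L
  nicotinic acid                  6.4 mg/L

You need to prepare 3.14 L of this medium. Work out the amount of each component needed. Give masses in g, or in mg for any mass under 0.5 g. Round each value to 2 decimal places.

Working volume: 3.14 L.
sodium nitrate: 5.35 g/L × 3.14 L = 16.80 g
magnesium chloride hexahydrate: 0.435 g/L × 3.14 L = 1.37 g
yeast extract: 6.35 g/L × 3.14 L = 19.94 g
sodium molybdate dihydrate: 9.59 mg/L × 3.14 L = 30.11 mg
malt extract: 6.05 g/L × 3.14 L = 19.00 g
nicotinic acid: 6.4 mg/L × 3.14 L = 20.10 mg

sodium nitrate 16.80 g; magnesium chloride hexahydrate 1.37 g; yeast extract 19.94 g; sodium molybdate dihydrate 30.11 mg; malt extract 19.00 g; nicotinic acid 20.10 mg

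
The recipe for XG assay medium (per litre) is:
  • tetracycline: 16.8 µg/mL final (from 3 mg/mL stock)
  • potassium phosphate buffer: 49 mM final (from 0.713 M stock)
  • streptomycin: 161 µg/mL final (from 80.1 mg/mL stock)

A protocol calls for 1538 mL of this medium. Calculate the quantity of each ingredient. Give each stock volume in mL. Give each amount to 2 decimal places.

Scale factor relative to 1 L: 1.538.
tetracycline: C1V1 = C2V2 → 16.8 µg/mL × 1538 mL ÷ 3000 µg/mL = 8.61 mL
potassium phosphate buffer: C1V1 = C2V2 → 49 mM × 1538 mL ÷ 713 mM = 105.70 mL
streptomycin: C1V1 = C2V2 → 161 µg/mL × 1538 mL ÷ 80100 µg/mL = 3.09 mL

tetracycline 8.61 mL; potassium phosphate buffer 105.70 mL; streptomycin 3.09 mL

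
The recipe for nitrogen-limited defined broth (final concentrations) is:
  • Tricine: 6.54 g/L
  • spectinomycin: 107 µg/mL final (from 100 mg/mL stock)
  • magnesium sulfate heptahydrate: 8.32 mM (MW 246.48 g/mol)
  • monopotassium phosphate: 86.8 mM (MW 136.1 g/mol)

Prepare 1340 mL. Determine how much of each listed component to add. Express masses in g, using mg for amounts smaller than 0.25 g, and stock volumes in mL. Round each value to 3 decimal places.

Target volume = 1340 mL = 1.34 L.
Tricine: 6.54 g/L × 1.34 L = 8.764 g
spectinomycin: C1V1 = C2V2 → 107 µg/mL × 1340 mL ÷ 100000 µg/mL = 1.434 mL
magnesium sulfate heptahydrate: 8.32 mmol/L × 246.48 g/mol × 1.34 L ÷ 1000 = 2.748 g
monopotassium phosphate: 86.8 mmol/L × 136.1 g/mol × 1.34 L ÷ 1000 = 15.830 g

Tricine 8.764 g; spectinomycin 1.434 mL; magnesium sulfate heptahydrate 2.748 g; monopotassium phosphate 15.830 g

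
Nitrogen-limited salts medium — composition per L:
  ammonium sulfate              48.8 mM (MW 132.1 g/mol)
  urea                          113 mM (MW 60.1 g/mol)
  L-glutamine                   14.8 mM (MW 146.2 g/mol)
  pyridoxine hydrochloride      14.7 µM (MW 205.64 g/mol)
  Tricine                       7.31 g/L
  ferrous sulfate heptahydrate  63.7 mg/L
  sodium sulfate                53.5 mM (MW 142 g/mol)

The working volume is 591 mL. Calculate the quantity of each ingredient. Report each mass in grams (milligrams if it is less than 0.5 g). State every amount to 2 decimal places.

Scale factor relative to 1 L: 0.591.
ammonium sulfate: 48.8 mmol/L × 132.1 g/mol × 0.591 L ÷ 1000 = 3.81 g
urea: 113 mmol/L × 60.1 g/mol × 0.591 L ÷ 1000 = 4.01 g
L-glutamine: 14.8 mmol/L × 146.2 g/mol × 0.591 L ÷ 1000 = 1.28 g
pyridoxine hydrochloride: 14.7 µmol/L × 205.64 g/mol × 0.591 L ÷ 1000 = 1.79 mg
Tricine: 7.31 g/L × 0.591 L = 4.32 g
ferrous sulfate heptahydrate: 63.7 mg/L × 0.591 L = 37.65 mg
sodium sulfate: 53.5 mmol/L × 142 g/mol × 0.591 L ÷ 1000 = 4.49 g

ammonium sulfate 3.81 g; urea 4.01 g; L-glutamine 1.28 g; pyridoxine hydrochloride 1.79 mg; Tricine 4.32 g; ferrous sulfate heptahydrate 37.65 mg; sodium sulfate 4.49 g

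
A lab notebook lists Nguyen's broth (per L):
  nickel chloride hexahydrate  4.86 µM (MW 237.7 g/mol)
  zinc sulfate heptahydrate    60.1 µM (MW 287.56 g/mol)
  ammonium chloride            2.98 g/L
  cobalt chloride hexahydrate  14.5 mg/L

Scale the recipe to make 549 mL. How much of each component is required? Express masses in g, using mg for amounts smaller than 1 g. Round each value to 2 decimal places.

Working volume: 549 mL = 0.549 L.
nickel chloride hexahydrate: 4.86 µmol/L × 237.7 g/mol × 0.549 L ÷ 1000 = 0.63 mg
zinc sulfate heptahydrate: 60.1 µmol/L × 287.56 g/mol × 0.549 L ÷ 1000 = 9.49 mg
ammonium chloride: 2.98 g/L × 0.549 L = 1.64 g
cobalt chloride hexahydrate: 14.5 mg/L × 0.549 L = 7.96 mg

nickel chloride hexahydrate 0.63 mg; zinc sulfate heptahydrate 9.49 mg; ammonium chloride 1.64 g; cobalt chloride hexahydrate 7.96 mg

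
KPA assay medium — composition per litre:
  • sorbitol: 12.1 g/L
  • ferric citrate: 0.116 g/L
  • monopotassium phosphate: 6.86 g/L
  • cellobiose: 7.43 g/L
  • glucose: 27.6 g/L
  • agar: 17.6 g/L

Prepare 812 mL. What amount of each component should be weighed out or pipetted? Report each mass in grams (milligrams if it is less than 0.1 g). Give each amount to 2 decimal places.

Target volume = 812 mL = 0.812 L.
sorbitol: 12.1 g/L × 0.812 L = 9.83 g
ferric citrate: 0.116 g/L × 0.812 L = 0.094192 g = 94.19 mg
monopotassium phosphate: 6.86 g/L × 0.812 L = 5.57 g
cellobiose: 7.43 g/L × 0.812 L = 6.03 g
glucose: 27.6 g/L × 0.812 L = 22.41 g
agar: 17.6 g/L × 0.812 L = 14.29 g

sorbitol 9.83 g; ferric citrate 94.19 mg; monopotassium phosphate 5.57 g; cellobiose 6.03 g; glucose 22.41 g; agar 14.29 g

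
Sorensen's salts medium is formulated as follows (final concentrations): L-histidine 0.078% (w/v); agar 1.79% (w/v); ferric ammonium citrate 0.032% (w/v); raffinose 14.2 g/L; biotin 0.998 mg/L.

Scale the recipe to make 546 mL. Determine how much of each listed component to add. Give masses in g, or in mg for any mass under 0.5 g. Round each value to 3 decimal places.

L-histidine 425.880 mg; agar 9.773 g; ferric ammonium citrate 174.720 mg; raffinose 7.753 g; biotin 0.545 mg

Target volume = 546 mL = 0.546 L.
L-histidine: 0.078 g per 100 mL × 546 mL ÷ 100 = 0.42588 g = 425.880 mg
agar: 1.79 g per 100 mL × 546 mL ÷ 100 = 9.773 g
ferric ammonium citrate: 0.032% w/v = 0.32 g/L → 0.32 × 0.546 L = 0.17472 g = 174.720 mg
raffinose: 14.2 g/L × 0.546 L = 7.753 g
biotin: 0.998 mg/L × 0.546 L = 0.545 mg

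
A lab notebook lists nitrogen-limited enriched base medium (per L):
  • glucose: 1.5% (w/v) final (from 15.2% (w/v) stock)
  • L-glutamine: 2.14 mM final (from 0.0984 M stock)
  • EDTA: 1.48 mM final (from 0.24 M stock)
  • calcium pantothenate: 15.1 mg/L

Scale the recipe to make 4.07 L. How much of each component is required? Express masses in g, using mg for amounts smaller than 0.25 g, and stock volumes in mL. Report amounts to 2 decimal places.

glucose 401.64 mL; L-glutamine 88.51 mL; EDTA 25.10 mL; calcium pantothenate 61.46 mg

Scale factor relative to 1 L: 4.07.
glucose: V = C2·V2/C1 = 1.5% ÷ 15.2% × 4070 mL = 401.64 mL
L-glutamine: V = C2·V2/C1 = 2.14 mM × 4070 mL ÷ 98.4 mM = 88.51 mL
EDTA: V = C2·V2/C1 = 1.48 mM × 4070 mL ÷ 240 mM = 25.10 mL
calcium pantothenate: 15.1 mg/L × 4.07 L = 61.46 mg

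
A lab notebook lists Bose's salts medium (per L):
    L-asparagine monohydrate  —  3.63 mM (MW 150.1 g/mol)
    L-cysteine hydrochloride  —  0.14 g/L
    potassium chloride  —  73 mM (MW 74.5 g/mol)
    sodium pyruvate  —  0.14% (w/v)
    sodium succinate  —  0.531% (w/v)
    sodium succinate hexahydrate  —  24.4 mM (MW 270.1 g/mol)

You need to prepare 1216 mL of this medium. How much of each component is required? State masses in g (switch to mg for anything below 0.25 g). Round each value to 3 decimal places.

Working volume: 1216 mL = 1.216 L.
L-asparagine monohydrate: 3.63 mmol/L × 150.1 g/mol × 1.216 L ÷ 1000 = 0.663 g
L-cysteine hydrochloride: 0.14 g/L × 1.216 L = 0.17024 g = 170.240 mg
potassium chloride: 73 mmol/L × 74.5 g/mol × 1.216 L ÷ 1000 = 6.613 g
sodium pyruvate: 0.14 g per 100 mL × 1216 mL ÷ 100 = 1.702 g
sodium succinate: 0.531% w/v = 5.31 g/L → 5.31 × 1.216 L = 6.457 g
sodium succinate hexahydrate: 24.4 mmol/L × 270.1 g/mol × 1.216 L ÷ 1000 = 8.014 g

L-asparagine monohydrate 0.663 g; L-cysteine hydrochloride 170.240 mg; potassium chloride 6.613 g; sodium pyruvate 1.702 g; sodium succinate 6.457 g; sodium succinate hexahydrate 8.014 g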